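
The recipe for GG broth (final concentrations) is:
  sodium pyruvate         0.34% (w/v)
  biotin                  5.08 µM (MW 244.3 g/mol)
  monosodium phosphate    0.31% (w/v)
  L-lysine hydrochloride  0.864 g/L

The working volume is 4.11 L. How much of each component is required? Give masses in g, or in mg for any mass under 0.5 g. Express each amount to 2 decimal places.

Scale factor relative to 1 L: 4.11.
sodium pyruvate: 0.34 g per 100 mL × 4110 mL ÷ 100 = 13.97 g
biotin: 5.08 µmol/L × 244.3 g/mol × 4.11 L ÷ 1000 = 5.10 mg
monosodium phosphate: 0.31% w/v = 3.1 g/L → 3.1 × 4.11 L = 12.74 g
L-lysine hydrochloride: 0.864 g/L × 4.11 L = 3.55 g

sodium pyruvate 13.97 g; biotin 5.10 mg; monosodium phosphate 12.74 g; L-lysine hydrochloride 3.55 g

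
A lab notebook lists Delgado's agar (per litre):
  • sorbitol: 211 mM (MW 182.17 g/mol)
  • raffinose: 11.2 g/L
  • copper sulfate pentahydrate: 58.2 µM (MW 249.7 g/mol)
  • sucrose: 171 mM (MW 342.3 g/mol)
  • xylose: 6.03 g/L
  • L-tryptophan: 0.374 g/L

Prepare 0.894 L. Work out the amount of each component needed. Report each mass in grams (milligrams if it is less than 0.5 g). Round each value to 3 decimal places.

Working volume: 0.894 L.
sorbitol: 211 mmol/L × 182.17 g/mol × 0.894 L ÷ 1000 = 34.363 g
raffinose: 11.2 g/L × 0.894 L = 10.013 g
copper sulfate pentahydrate: 58.2 µmol/L × 249.7 g/mol × 0.894 L ÷ 1000 = 12.992 mg
sucrose: 171 mmol/L × 342.3 g/mol × 0.894 L ÷ 1000 = 52.329 g
xylose: 6.03 g/L × 0.894 L = 5.391 g
L-tryptophan: 0.374 g/L × 0.894 L = 0.334356 g = 334.356 mg

sorbitol 34.363 g; raffinose 10.013 g; copper sulfate pentahydrate 12.992 mg; sucrose 52.329 g; xylose 5.391 g; L-tryptophan 334.356 mg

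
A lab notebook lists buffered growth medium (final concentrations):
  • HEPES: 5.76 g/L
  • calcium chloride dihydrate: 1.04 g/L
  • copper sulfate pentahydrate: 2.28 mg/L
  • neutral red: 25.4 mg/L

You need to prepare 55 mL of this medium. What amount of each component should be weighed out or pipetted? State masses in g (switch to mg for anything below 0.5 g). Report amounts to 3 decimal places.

Scale factor relative to 1 L: 0.055.
HEPES: 5.76 g/L × 0.055 L = 0.3168 g = 316.800 mg
calcium chloride dihydrate: 1.04 g/L × 0.055 L = 0.0572 g = 57.200 mg
copper sulfate pentahydrate: 2.28 mg/L × 0.055 L = 0.125 mg
neutral red: 25.4 mg/L × 0.055 L = 1.397 mg

HEPES 316.800 mg; calcium chloride dihydrate 57.200 mg; copper sulfate pentahydrate 0.125 mg; neutral red 1.397 mg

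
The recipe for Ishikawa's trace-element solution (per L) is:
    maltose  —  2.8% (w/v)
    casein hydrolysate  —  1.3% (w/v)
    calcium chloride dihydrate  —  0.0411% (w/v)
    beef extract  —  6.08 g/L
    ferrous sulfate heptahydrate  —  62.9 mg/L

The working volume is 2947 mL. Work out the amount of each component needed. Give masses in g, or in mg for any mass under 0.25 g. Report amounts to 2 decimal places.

maltose 82.52 g; casein hydrolysate 38.31 g; calcium chloride dihydrate 1.21 g; beef extract 17.92 g; ferrous sulfate heptahydrate 185.37 mg

Working volume: 2947 mL = 2.947 L.
maltose: 2.8% w/v = 28 g/L → 28 × 2.947 L = 82.52 g
casein hydrolysate: 1.3 g per 100 mL × 2947 mL ÷ 100 = 38.31 g
calcium chloride dihydrate: 0.0411% w/v = 0.411 g/L → 0.411 × 2.947 L = 1.21 g
beef extract: 6.08 g/L × 2.947 L = 17.92 g
ferrous sulfate heptahydrate: 62.9 mg/L × 2.947 L = 185.37 mg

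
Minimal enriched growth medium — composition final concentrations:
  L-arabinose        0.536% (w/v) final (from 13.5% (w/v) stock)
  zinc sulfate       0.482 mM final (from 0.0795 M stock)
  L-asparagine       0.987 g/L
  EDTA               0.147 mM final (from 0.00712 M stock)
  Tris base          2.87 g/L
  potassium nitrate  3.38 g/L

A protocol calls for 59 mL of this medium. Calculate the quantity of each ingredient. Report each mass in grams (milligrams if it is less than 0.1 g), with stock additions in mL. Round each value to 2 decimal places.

Target volume = 59 mL = 0.059 L.
L-arabinose: C1V1 = C2V2 → 0.536% ÷ 13.5% × 59 mL = 2.34 mL
zinc sulfate: dilute stock: 0.482 mM × 59 mL ÷ 79.5 mM = 0.36 mL
L-asparagine: 0.987 g/L × 0.059 L = 0.058233 g = 58.23 mg
EDTA: C1V1 = C2V2 → 0.147 mM × 59 mL ÷ 7.12 mM = 1.22 mL
Tris base: 2.87 g/L × 0.059 L = 0.17 g
potassium nitrate: 3.38 g/L × 0.059 L = 0.20 g

L-arabinose 2.34 mL; zinc sulfate 0.36 mL; L-asparagine 58.23 mg; EDTA 1.22 mL; Tris base 0.17 g; potassium nitrate 0.20 g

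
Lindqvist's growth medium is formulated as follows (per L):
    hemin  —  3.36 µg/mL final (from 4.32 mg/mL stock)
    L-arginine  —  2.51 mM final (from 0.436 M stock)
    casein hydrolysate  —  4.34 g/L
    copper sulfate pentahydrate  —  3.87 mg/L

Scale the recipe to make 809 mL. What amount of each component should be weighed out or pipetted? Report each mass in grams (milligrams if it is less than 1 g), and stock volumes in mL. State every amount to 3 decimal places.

Target volume = 809 mL = 0.809 L.
hemin: V = C2·V2/C1 = 3.36 µg/mL × 809 mL ÷ 4320 µg/mL = 0.629 mL
L-arginine: V = C2·V2/C1 = 2.51 mM × 809 mL ÷ 436 mM = 4.657 mL
casein hydrolysate: 4.34 g/L × 0.809 L = 3.511 g
copper sulfate pentahydrate: 3.87 mg/L × 0.809 L = 3.131 mg

hemin 0.629 mL; L-arginine 4.657 mL; casein hydrolysate 3.511 g; copper sulfate pentahydrate 3.131 mg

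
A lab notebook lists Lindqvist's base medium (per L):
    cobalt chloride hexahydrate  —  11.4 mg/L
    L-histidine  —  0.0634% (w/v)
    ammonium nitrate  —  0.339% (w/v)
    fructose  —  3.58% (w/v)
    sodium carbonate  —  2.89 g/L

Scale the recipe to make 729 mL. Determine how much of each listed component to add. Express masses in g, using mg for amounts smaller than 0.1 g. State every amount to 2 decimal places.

Scale factor relative to 1 L: 0.729.
cobalt chloride hexahydrate: 11.4 mg/L × 0.729 L = 8.31 mg
L-histidine: 0.0634% w/v = 0.634 g/L → 0.634 × 0.729 L = 0.46 g
ammonium nitrate: 0.339% w/v = 3.39 g/L → 3.39 × 0.729 L = 2.47 g
fructose: 3.58 g per 100 mL × 729 mL ÷ 100 = 26.10 g
sodium carbonate: 2.89 g/L × 0.729 L = 2.11 g

cobalt chloride hexahydrate 8.31 mg; L-histidine 0.46 g; ammonium nitrate 2.47 g; fructose 26.10 g; sodium carbonate 2.11 g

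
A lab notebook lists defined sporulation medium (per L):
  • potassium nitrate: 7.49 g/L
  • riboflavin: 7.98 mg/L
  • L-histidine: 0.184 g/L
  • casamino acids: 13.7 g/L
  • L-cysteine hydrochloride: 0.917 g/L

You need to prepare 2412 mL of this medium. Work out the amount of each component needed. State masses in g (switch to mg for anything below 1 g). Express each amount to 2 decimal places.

Scale factor relative to 1 L: 2.412.
potassium nitrate: 7.49 g/L × 2.412 L = 18.07 g
riboflavin: 7.98 mg/L × 2.412 L = 19.25 mg
L-histidine: 0.184 g/L × 2.412 L = 0.443808 g = 443.81 mg
casamino acids: 13.7 g/L × 2.412 L = 33.04 g
L-cysteine hydrochloride: 0.917 g/L × 2.412 L = 2.21 g

potassium nitrate 18.07 g; riboflavin 19.25 mg; L-histidine 443.81 mg; casamino acids 33.04 g; L-cysteine hydrochloride 2.21 g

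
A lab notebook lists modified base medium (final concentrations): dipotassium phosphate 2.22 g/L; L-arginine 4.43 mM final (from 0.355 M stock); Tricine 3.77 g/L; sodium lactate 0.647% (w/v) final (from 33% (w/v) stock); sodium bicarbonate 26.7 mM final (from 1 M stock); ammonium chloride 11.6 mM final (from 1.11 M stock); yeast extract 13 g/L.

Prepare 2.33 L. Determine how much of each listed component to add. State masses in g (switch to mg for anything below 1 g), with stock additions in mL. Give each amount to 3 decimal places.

Scale factor relative to 1 L: 2.33.
dipotassium phosphate: 2.22 g/L × 2.33 L = 5.173 g
L-arginine: C1V1 = C2V2 → 4.43 mM × 2330 mL ÷ 355 mM = 29.076 mL
Tricine: 3.77 g/L × 2.33 L = 8.784 g
sodium lactate: V = C2·V2/C1 = 0.647% ÷ 33% × 2330 mL = 45.682 mL
sodium bicarbonate: C1V1 = C2V2 → 26.7 mM × 2330 mL ÷ 1000 mM = 62.211 mL
ammonium chloride: C1V1 = C2V2 → 11.6 mM × 2330 mL ÷ 1110 mM = 24.350 mL
yeast extract: 13 g/L × 2.33 L = 30.290 g

dipotassium phosphate 5.173 g; L-arginine 29.076 mL; Tricine 8.784 g; sodium lactate 45.682 mL; sodium bicarbonate 62.211 mL; ammonium chloride 24.350 mL; yeast extract 30.290 g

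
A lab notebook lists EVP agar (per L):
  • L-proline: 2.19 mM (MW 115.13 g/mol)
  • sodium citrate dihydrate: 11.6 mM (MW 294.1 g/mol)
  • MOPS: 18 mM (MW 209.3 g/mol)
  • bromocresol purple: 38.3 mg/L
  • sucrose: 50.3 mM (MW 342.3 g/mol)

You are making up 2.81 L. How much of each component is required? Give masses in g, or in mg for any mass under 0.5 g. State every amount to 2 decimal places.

Working volume: 2.81 L.
L-proline: 2.19 mmol/L × 115.13 g/mol × 2.81 L ÷ 1000 = 0.71 g
sodium citrate dihydrate: 11.6 mmol/L × 294.1 g/mol × 2.81 L ÷ 1000 = 9.59 g
MOPS: 18 mmol/L × 209.3 g/mol × 2.81 L ÷ 1000 = 10.59 g
bromocresol purple: 38.3 mg/L × 2.81 L = 107.62 mg
sucrose: 50.3 mmol/L × 342.3 g/mol × 2.81 L ÷ 1000 = 48.38 g

L-proline 0.71 g; sodium citrate dihydrate 9.59 g; MOPS 10.59 g; bromocresol purple 107.62 mg; sucrose 48.38 g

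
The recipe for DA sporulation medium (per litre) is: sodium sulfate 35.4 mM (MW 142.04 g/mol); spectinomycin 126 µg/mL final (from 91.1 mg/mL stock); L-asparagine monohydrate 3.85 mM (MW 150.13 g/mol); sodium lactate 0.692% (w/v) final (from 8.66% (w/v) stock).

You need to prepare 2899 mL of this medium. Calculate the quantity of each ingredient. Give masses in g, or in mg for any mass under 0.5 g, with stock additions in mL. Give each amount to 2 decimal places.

Target volume = 2899 mL = 2.899 L.
sodium sulfate: 35.4 mmol/L × 142.04 g/mol × 2.899 L ÷ 1000 = 14.58 g
spectinomycin: V = C2·V2/C1 = 126 µg/mL × 2899 mL ÷ 91100 µg/mL = 4.01 mL
L-asparagine monohydrate: 3.85 mmol/L × 150.13 g/mol × 2.899 L ÷ 1000 = 1.68 g
sodium lactate: V = C2·V2/C1 = 0.692% ÷ 8.66% × 2899 mL = 231.65 mL

sodium sulfate 14.58 g; spectinomycin 4.01 mL; L-asparagine monohydrate 1.68 g; sodium lactate 231.65 mL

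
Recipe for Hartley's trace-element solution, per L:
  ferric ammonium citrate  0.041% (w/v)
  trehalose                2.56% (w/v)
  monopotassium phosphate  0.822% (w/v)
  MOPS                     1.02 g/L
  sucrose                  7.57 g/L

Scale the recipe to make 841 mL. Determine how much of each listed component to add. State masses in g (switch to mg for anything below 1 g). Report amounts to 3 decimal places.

Working volume: 841 mL = 0.841 L.
ferric ammonium citrate: 0.041 g per 100 mL × 841 mL ÷ 100 = 0.34481 g = 344.810 mg
trehalose: 2.56% w/v = 25.6 g/L → 25.6 × 0.841 L = 21.530 g
monopotassium phosphate: 0.822 g per 100 mL × 841 mL ÷ 100 = 6.913 g
MOPS: 1.02 g/L × 0.841 L = 0.85782 g = 857.820 mg
sucrose: 7.57 g/L × 0.841 L = 6.366 g

ferric ammonium citrate 344.810 mg; trehalose 21.530 g; monopotassium phosphate 6.913 g; MOPS 857.820 mg; sucrose 6.366 g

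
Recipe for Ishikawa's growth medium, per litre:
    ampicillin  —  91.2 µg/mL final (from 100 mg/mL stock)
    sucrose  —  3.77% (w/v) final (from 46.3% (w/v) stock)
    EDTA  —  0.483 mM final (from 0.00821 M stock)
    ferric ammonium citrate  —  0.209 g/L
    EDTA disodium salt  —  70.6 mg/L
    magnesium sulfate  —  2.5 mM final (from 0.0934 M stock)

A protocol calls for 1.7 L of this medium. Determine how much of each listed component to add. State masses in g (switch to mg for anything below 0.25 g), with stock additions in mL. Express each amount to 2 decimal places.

ampicillin 1.55 mL; sucrose 138.42 mL; EDTA 100.01 mL; ferric ammonium citrate 0.36 g; EDTA disodium salt 120.02 mg; magnesium sulfate 45.50 mL

Scale factor relative to 1 L: 1.7.
ampicillin: V = C2·V2/C1 = 91.2 µg/mL × 1700 mL ÷ 100000 µg/mL = 1.55 mL
sucrose: C1V1 = C2V2 → 3.77% ÷ 46.3% × 1700 mL = 138.42 mL
EDTA: C1V1 = C2V2 → 0.483 mM × 1700 mL ÷ 8.21 mM = 100.01 mL
ferric ammonium citrate: 0.209 g/L × 1.7 L = 0.36 g
EDTA disodium salt: 70.6 mg/L × 1.7 L = 120.02 mg
magnesium sulfate: V = C2·V2/C1 = 2.5 mM × 1700 mL ÷ 93.4 mM = 45.50 mL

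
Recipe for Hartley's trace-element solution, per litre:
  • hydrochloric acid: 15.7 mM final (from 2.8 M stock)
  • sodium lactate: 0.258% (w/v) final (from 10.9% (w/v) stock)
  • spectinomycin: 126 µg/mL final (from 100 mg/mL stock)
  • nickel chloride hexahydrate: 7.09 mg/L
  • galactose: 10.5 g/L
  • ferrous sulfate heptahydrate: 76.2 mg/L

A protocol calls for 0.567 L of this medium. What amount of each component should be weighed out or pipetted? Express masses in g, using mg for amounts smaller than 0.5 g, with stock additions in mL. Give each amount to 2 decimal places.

hydrochloric acid 3.18 mL; sodium lactate 13.42 mL; spectinomycin 0.71 mL; nickel chloride hexahydrate 4.02 mg; galactose 5.95 g; ferrous sulfate heptahydrate 43.21 mg

Working volume: 0.567 L.
hydrochloric acid: C1V1 = C2V2 → 15.7 mM × 567 mL ÷ 2800 mM = 3.18 mL
sodium lactate: dilute stock: 0.258% ÷ 10.9% × 567 mL = 13.42 mL
spectinomycin: dilute stock: 126 µg/mL × 567 mL ÷ 100000 µg/mL = 0.71 mL
nickel chloride hexahydrate: 7.09 mg/L × 0.567 L = 4.02 mg
galactose: 10.5 g/L × 0.567 L = 5.95 g
ferrous sulfate heptahydrate: 76.2 mg/L × 0.567 L = 43.21 mg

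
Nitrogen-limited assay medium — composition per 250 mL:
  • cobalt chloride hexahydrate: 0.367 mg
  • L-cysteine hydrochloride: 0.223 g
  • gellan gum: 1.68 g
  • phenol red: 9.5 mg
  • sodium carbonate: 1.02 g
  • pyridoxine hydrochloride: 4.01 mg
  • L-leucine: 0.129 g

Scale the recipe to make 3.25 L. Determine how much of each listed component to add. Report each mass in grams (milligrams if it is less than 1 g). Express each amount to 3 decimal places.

cobalt chloride hexahydrate 4.771 mg; L-cysteine hydrochloride 2.899 g; gellan gum 21.840 g; phenol red 123.500 mg; sodium carbonate 13.260 g; pyridoxine hydrochloride 52.130 mg; L-leucine 1.677 g

Ratio of target to recipe volume: 3250 / 250 = 13.
cobalt chloride hexahydrate: 0.367 mg × (3250 mL / 250 mL) = 4.771 mg
L-cysteine hydrochloride: 0.223 g × (3250 mL / 250 mL) = 2.899 g
gellan gum: 1.68 g × (3250 mL / 250 mL) = 21.840 g
phenol red: 9.5 mg × (3250 mL / 250 mL) = 123.500 mg
sodium carbonate: 1.02 g × (3250 mL / 250 mL) = 13.260 g
pyridoxine hydrochloride: 4.01 mg × (3250 mL / 250 mL) = 52.130 mg
L-leucine: 0.129 g × (3250 mL / 250 mL) = 1.677 g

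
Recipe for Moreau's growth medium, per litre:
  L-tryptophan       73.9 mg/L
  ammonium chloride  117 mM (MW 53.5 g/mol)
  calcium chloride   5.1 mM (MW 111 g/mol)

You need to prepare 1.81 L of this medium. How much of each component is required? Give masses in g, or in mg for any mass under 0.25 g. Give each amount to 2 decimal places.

L-tryptophan 133.76 mg; ammonium chloride 11.33 g; calcium chloride 1.02 g

Scale factor relative to 1 L: 1.81.
L-tryptophan: 73.9 mg/L × 1.81 L = 133.76 mg
ammonium chloride: 117 mmol/L × 53.5 g/mol × 1.81 L ÷ 1000 = 11.33 g
calcium chloride: 5.1 mmol/L × 111 g/mol × 1.81 L ÷ 1000 = 1.02 g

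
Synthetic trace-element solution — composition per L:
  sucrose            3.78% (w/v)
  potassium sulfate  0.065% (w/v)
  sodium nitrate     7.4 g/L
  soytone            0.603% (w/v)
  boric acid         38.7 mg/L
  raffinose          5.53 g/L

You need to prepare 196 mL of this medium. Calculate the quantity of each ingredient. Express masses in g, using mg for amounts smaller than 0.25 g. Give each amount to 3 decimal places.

sucrose 7.409 g; potassium sulfate 127.400 mg; sodium nitrate 1.450 g; soytone 1.182 g; boric acid 7.585 mg; raffinose 1.084 g

Working volume: 196 mL = 0.196 L.
sucrose: 3.78 g per 100 mL × 196 mL ÷ 100 = 7.409 g
potassium sulfate: 0.065 g per 100 mL × 196 mL ÷ 100 = 0.1274 g = 127.400 mg
sodium nitrate: 7.4 g/L × 0.196 L = 1.450 g
soytone: 0.603 g per 100 mL × 196 mL ÷ 100 = 1.182 g
boric acid: 38.7 mg/L × 0.196 L = 7.585 mg
raffinose: 5.53 g/L × 0.196 L = 1.084 g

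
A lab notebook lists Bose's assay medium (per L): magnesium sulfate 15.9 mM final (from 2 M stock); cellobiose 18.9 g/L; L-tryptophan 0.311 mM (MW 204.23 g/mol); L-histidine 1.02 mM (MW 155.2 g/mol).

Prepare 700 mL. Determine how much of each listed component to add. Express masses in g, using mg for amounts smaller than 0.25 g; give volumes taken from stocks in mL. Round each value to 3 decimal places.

magnesium sulfate 5.565 mL; cellobiose 13.230 g; L-tryptophan 44.461 mg; L-histidine 110.813 mg

Scale factor relative to 1 L: 0.7.
magnesium sulfate: C1V1 = C2V2 → 15.9 mM × 700 mL ÷ 2000 mM = 5.565 mL
cellobiose: 18.9 g/L × 0.7 L = 13.230 g
L-tryptophan: 0.311 mmol/L × 204.23 mg/mmol × 0.7 L = 44.461 mg
L-histidine: 1.02 mmol/L × 155.2 mg/mmol × 0.7 L = 110.813 mg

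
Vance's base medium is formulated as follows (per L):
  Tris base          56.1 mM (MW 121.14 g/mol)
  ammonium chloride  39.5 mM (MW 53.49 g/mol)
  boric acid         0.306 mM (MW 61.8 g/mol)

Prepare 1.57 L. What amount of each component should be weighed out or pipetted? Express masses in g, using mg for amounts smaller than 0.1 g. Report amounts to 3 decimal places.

Scale factor relative to 1 L: 1.57.
Tris base: 56.1 mmol/L × 121.14 g/mol × 1.57 L ÷ 1000 = 10.670 g
ammonium chloride: 39.5 mmol/L × 53.49 g/mol × 1.57 L ÷ 1000 = 3.317 g
boric acid: 0.306 mmol/L × 61.8 mg/mmol × 1.57 L = 29.690 mg

Tris base 10.670 g; ammonium chloride 3.317 g; boric acid 29.690 mg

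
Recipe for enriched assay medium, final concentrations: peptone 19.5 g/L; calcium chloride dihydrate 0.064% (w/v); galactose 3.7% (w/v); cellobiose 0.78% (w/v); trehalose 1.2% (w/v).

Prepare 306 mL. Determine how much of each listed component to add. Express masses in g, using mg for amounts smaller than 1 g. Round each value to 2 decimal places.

Target volume = 306 mL = 0.306 L.
peptone: 19.5 g/L × 0.306 L = 5.97 g
calcium chloride dihydrate: 0.064% w/v = 0.64 g/L → 0.64 × 0.306 L = 0.19584 g = 195.84 mg
galactose: 3.7 g per 100 mL × 306 mL ÷ 100 = 11.32 g
cellobiose: 0.78% w/v = 7.8 g/L → 7.8 × 0.306 L = 2.39 g
trehalose: 1.2 g per 100 mL × 306 mL ÷ 100 = 3.67 g

peptone 5.97 g; calcium chloride dihydrate 195.84 mg; galactose 11.32 g; cellobiose 2.39 g; trehalose 3.67 g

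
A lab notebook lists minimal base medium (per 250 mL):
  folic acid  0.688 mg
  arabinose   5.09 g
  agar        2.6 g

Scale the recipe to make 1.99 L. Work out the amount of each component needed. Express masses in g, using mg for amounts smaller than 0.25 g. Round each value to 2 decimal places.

folic acid 5.48 mg; arabinose 40.52 g; agar 20.70 g

Ratio of target to recipe volume: 1990 / 250 = 7.96.
folic acid: 0.688 mg × (1990 mL / 250 mL) = 5.48 mg
arabinose: 5.09 g × (1990 mL / 250 mL) = 40.52 g
agar: 2.6 g × (1990 mL / 250 mL) = 20.70 g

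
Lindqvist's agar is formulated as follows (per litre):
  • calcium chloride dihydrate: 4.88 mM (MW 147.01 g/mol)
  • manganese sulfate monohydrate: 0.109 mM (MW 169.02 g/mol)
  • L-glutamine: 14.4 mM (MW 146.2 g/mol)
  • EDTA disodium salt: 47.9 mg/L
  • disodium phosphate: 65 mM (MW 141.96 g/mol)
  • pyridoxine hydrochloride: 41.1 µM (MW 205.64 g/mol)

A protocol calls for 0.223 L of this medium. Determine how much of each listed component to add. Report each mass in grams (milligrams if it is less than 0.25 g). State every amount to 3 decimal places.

calcium chloride dihydrate 159.982 mg; manganese sulfate monohydrate 4.108 mg; L-glutamine 0.469 g; EDTA disodium salt 10.682 mg; disodium phosphate 2.058 g; pyridoxine hydrochloride 1.885 mg

Scale factor relative to 1 L: 0.223.
calcium chloride dihydrate: 4.88 mmol/L × 147.01 mg/mmol × 0.223 L = 159.982 mg
manganese sulfate monohydrate: 0.109 mmol/L × 169.02 mg/mmol × 0.223 L = 4.108 mg
L-glutamine: 14.4 mmol/L × 146.2 g/mol × 0.223 L ÷ 1000 = 0.469 g
EDTA disodium salt: 47.9 mg/L × 0.223 L = 10.682 mg
disodium phosphate: 65 mmol/L × 141.96 g/mol × 0.223 L ÷ 1000 = 2.058 g
pyridoxine hydrochloride: 41.1 µmol/L × 205.64 g/mol × 0.223 L ÷ 1000 = 1.885 mg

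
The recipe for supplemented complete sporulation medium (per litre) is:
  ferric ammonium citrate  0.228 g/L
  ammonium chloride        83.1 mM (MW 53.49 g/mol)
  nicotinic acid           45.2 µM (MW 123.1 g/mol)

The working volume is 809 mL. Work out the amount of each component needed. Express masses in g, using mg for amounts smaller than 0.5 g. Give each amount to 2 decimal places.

Working volume: 809 mL = 0.809 L.
ferric ammonium citrate: 0.228 g/L × 0.809 L = 0.184452 g = 184.45 mg
ammonium chloride: 83.1 mmol/L × 53.49 g/mol × 0.809 L ÷ 1000 = 3.60 g
nicotinic acid: 45.2 µmol/L × 123.1 g/mol × 0.809 L ÷ 1000 = 4.50 mg

ferric ammonium citrate 184.45 mg; ammonium chloride 3.60 g; nicotinic acid 4.50 mg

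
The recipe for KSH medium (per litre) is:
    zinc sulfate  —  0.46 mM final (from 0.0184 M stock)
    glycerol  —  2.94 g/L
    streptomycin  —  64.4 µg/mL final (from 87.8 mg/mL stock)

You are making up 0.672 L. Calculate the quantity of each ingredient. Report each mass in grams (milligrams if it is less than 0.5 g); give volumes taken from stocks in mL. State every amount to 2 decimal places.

zinc sulfate 16.80 mL; glycerol 1.98 g; streptomycin 0.49 mL

Working volume: 0.672 L.
zinc sulfate: C1V1 = C2V2 → 0.46 mM × 672 mL ÷ 18.4 mM = 16.80 mL
glycerol: 2.94 g/L × 0.672 L = 1.98 g
streptomycin: dilute stock: 64.4 µg/mL × 672 mL ÷ 87800 µg/mL = 0.49 mL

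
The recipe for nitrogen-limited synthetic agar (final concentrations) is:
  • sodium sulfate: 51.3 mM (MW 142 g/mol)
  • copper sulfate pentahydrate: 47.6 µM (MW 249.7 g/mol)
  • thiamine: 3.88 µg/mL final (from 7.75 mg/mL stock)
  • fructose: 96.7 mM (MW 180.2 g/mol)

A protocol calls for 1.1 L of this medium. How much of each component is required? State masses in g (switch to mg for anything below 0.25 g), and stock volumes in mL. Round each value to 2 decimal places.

Working volume: 1.1 L.
sodium sulfate: 51.3 mmol/L × 142 g/mol × 1.1 L ÷ 1000 = 8.01 g
copper sulfate pentahydrate: 47.6 µmol/L × 249.7 g/mol × 1.1 L ÷ 1000 = 13.07 mg
thiamine: V = C2·V2/C1 = 3.88 µg/mL × 1100 mL ÷ 7750 µg/mL = 0.55 mL
fructose: 96.7 mmol/L × 180.2 g/mol × 1.1 L ÷ 1000 = 19.17 g

sodium sulfate 8.01 g; copper sulfate pentahydrate 13.07 mg; thiamine 0.55 mL; fructose 19.17 g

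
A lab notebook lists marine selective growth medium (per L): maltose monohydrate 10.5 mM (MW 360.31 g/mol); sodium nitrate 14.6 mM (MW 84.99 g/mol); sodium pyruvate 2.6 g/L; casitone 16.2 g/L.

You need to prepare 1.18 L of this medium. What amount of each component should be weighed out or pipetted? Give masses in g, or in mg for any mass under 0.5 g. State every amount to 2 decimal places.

Working volume: 1.18 L.
maltose monohydrate: 10.5 mmol/L × 360.31 g/mol × 1.18 L ÷ 1000 = 4.46 g
sodium nitrate: 14.6 mmol/L × 84.99 g/mol × 1.18 L ÷ 1000 = 1.46 g
sodium pyruvate: 2.6 g/L × 1.18 L = 3.07 g
casitone: 16.2 g/L × 1.18 L = 19.12 g

maltose monohydrate 4.46 g; sodium nitrate 1.46 g; sodium pyruvate 3.07 g; casitone 19.12 g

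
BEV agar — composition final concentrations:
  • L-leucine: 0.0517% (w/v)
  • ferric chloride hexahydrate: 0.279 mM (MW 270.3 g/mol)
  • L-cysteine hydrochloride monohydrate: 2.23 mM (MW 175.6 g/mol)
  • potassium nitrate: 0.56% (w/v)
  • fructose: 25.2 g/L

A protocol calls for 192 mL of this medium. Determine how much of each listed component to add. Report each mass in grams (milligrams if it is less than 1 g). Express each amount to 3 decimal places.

L-leucine 99.264 mg; ferric chloride hexahydrate 14.479 mg; L-cysteine hydrochloride monohydrate 75.185 mg; potassium nitrate 1.075 g; fructose 4.838 g

Working volume: 192 mL = 0.192 L.
L-leucine: 0.0517% w/v = 0.517 g/L → 0.517 × 0.192 L = 0.099264 g = 99.264 mg
ferric chloride hexahydrate: 0.279 mmol/L × 270.3 mg/mmol × 0.192 L = 14.479 mg
L-cysteine hydrochloride monohydrate: 2.23 mmol/L × 175.6 mg/mmol × 0.192 L = 75.185 mg
potassium nitrate: 0.56% w/v = 5.6 g/L → 5.6 × 0.192 L = 1.075 g
fructose: 25.2 g/L × 0.192 L = 4.838 g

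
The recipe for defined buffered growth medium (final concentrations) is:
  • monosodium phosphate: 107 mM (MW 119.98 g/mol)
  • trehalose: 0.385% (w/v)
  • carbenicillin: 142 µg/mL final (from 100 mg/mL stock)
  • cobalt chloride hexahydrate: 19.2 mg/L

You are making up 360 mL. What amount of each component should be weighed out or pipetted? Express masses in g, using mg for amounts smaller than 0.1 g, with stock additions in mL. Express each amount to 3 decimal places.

Scale factor relative to 1 L: 0.36.
monosodium phosphate: 107 mmol/L × 119.98 g/mol × 0.36 L ÷ 1000 = 4.622 g
trehalose: 0.385 g per 100 mL × 360 mL ÷ 100 = 1.386 g
carbenicillin: V = C2·V2/C1 = 142 µg/mL × 360 mL ÷ 100000 µg/mL = 0.511 mL
cobalt chloride hexahydrate: 19.2 mg/L × 0.36 L = 6.912 mg

monosodium phosphate 4.622 g; trehalose 1.386 g; carbenicillin 0.511 mL; cobalt chloride hexahydrate 6.912 mg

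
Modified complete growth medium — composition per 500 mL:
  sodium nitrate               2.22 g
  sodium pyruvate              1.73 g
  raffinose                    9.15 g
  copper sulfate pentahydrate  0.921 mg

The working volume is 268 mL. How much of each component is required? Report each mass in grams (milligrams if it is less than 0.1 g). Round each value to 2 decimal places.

sodium nitrate 1.19 g; sodium pyruvate 0.93 g; raffinose 4.90 g; copper sulfate pentahydrate 0.49 mg

Scale factor = 268 mL / 500 mL = 0.536.
sodium nitrate: 2.22 g × (268 mL / 500 mL) = 1.19 g
sodium pyruvate: 1.73 g × (268 mL / 500 mL) = 0.93 g
raffinose: 9.15 g × (268 mL / 500 mL) = 4.90 g
copper sulfate pentahydrate: 0.921 mg × (268 mL / 500 mL) = 0.49 mg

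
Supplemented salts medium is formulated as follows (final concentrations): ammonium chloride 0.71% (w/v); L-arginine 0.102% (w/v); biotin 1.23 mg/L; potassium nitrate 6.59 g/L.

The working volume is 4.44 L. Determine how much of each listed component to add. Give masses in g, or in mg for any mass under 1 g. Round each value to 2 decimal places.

Working volume: 4.44 L.
ammonium chloride: 0.71% w/v = 7.1 g/L → 7.1 × 4.44 L = 31.52 g
L-arginine: 0.102 g per 100 mL × 4440 mL ÷ 100 = 4.53 g
biotin: 1.23 mg/L × 4.44 L = 5.46 mg
potassium nitrate: 6.59 g/L × 4.44 L = 29.26 g

ammonium chloride 31.52 g; L-arginine 4.53 g; biotin 5.46 mg; potassium nitrate 29.26 g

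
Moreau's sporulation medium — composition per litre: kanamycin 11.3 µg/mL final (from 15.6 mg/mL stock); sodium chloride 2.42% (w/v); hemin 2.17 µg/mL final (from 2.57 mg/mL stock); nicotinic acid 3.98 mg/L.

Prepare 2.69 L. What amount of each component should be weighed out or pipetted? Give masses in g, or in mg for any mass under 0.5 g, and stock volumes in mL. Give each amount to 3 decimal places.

kanamycin 1.949 mL; sodium chloride 65.098 g; hemin 2.271 mL; nicotinic acid 10.706 mg

Scale factor relative to 1 L: 2.69.
kanamycin: C1V1 = C2V2 → 11.3 µg/mL × 2690 mL ÷ 15600 µg/mL = 1.949 mL
sodium chloride: 2.42% w/v = 24.2 g/L → 24.2 × 2.69 L = 65.098 g
hemin: C1V1 = C2V2 → 2.17 µg/mL × 2690 mL ÷ 2570 µg/mL = 2.271 mL
nicotinic acid: 3.98 mg/L × 2.69 L = 10.706 mg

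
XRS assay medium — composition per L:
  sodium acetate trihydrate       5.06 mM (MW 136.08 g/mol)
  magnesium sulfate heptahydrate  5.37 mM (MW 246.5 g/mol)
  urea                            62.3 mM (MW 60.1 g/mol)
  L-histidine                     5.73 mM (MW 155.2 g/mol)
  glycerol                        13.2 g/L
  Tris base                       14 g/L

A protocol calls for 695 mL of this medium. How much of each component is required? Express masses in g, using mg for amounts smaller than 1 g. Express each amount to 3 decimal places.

Scale factor relative to 1 L: 0.695.
sodium acetate trihydrate: 5.06 mmol/L × 136.08 mg/mmol × 0.695 L = 478.553 mg
magnesium sulfate heptahydrate: 5.37 mmol/L × 246.5 mg/mmol × 0.695 L = 919.975 mg
urea: 62.3 mmol/L × 60.1 g/mol × 0.695 L ÷ 1000 = 2.602 g
L-histidine: 5.73 mmol/L × 155.2 mg/mmol × 0.695 L = 618.061 mg
glycerol: 13.2 g/L × 0.695 L = 9.174 g
Tris base: 14 g/L × 0.695 L = 9.730 g

sodium acetate trihydrate 478.553 mg; magnesium sulfate heptahydrate 919.975 mg; urea 2.602 g; L-histidine 618.061 mg; glycerol 9.174 g; Tris base 9.730 g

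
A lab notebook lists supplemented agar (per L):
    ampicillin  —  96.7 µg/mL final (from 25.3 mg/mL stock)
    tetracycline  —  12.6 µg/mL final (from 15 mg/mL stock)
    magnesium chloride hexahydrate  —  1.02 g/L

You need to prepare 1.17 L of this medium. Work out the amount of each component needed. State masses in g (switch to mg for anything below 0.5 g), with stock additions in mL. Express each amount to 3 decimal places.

Scale factor relative to 1 L: 1.17.
ampicillin: V = C2·V2/C1 = 96.7 µg/mL × 1170 mL ÷ 25300 µg/mL = 4.472 mL
tetracycline: V = C2·V2/C1 = 12.6 µg/mL × 1170 mL ÷ 15000 µg/mL = 0.983 mL
magnesium chloride hexahydrate: 1.02 g/L × 1.17 L = 1.193 g

ampicillin 4.472 mL; tetracycline 0.983 mL; magnesium chloride hexahydrate 1.193 g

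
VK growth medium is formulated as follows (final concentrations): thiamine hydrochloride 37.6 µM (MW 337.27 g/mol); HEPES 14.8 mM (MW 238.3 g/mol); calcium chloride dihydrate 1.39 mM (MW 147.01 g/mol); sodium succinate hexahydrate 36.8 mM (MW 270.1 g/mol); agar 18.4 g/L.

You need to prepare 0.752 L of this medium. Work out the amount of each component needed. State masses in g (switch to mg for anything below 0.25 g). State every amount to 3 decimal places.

Scale factor relative to 1 L: 0.752.
thiamine hydrochloride: 37.6 µmol/L × 337.27 g/mol × 0.752 L ÷ 1000 = 9.536 mg
HEPES: 14.8 mmol/L × 238.3 g/mol × 0.752 L ÷ 1000 = 2.652 g
calcium chloride dihydrate: 1.39 mmol/L × 147.01 mg/mmol × 0.752 L = 153.667 mg
sodium succinate hexahydrate: 36.8 mmol/L × 270.1 g/mol × 0.752 L ÷ 1000 = 7.475 g
agar: 18.4 g/L × 0.752 L = 13.837 g

thiamine hydrochloride 9.536 mg; HEPES 2.652 g; calcium chloride dihydrate 153.667 mg; sodium succinate hexahydrate 7.475 g; agar 13.837 g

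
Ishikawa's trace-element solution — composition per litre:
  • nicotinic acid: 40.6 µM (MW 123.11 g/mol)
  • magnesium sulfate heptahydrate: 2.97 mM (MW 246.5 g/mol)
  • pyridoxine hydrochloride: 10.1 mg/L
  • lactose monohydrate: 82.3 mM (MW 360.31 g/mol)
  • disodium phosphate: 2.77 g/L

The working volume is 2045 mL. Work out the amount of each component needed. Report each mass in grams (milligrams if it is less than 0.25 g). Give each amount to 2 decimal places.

Target volume = 2045 mL = 2.045 L.
nicotinic acid: 40.6 µmol/L × 123.11 g/mol × 2.045 L ÷ 1000 = 10.22 mg
magnesium sulfate heptahydrate: 2.97 mmol/L × 246.5 g/mol × 2.045 L ÷ 1000 = 1.50 g
pyridoxine hydrochloride: 10.1 mg/L × 2.045 L = 20.65 mg
lactose monohydrate: 82.3 mmol/L × 360.31 g/mol × 2.045 L ÷ 1000 = 60.64 g
disodium phosphate: 2.77 g/L × 2.045 L = 5.66 g

nicotinic acid 10.22 mg; magnesium sulfate heptahydrate 1.50 g; pyridoxine hydrochloride 20.65 mg; lactose monohydrate 60.64 g; disodium phosphate 5.66 g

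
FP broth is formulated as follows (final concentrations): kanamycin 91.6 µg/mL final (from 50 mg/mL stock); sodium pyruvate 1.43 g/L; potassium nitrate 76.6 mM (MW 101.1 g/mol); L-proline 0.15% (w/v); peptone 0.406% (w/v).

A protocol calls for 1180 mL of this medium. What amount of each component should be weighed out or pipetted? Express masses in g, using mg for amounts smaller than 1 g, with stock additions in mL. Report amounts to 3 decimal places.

Scale factor relative to 1 L: 1.18.
kanamycin: V = C2·V2/C1 = 91.6 µg/mL × 1180 mL ÷ 50000 µg/mL = 2.162 mL
sodium pyruvate: 1.43 g/L × 1.18 L = 1.687 g
potassium nitrate: 76.6 mmol/L × 101.1 g/mol × 1.18 L ÷ 1000 = 9.138 g
L-proline: 0.15 g per 100 mL × 1180 mL ÷ 100 = 1.770 g
peptone: 0.406% w/v = 4.06 g/L → 4.06 × 1.18 L = 4.791 g

kanamycin 2.162 mL; sodium pyruvate 1.687 g; potassium nitrate 9.138 g; L-proline 1.770 g; peptone 4.791 g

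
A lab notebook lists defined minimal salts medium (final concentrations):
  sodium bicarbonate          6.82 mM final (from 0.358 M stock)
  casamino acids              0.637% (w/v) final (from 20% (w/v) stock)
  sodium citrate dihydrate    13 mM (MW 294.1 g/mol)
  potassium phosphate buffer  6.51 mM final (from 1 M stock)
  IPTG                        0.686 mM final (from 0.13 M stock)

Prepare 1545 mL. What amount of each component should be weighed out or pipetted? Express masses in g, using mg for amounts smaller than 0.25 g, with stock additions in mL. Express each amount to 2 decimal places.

Scale factor relative to 1 L: 1.545.
sodium bicarbonate: V = C2·V2/C1 = 6.82 mM × 1545 mL ÷ 358 mM = 29.43 mL
casamino acids: dilute stock: 0.637% ÷ 20% × 1545 mL = 49.21 mL
sodium citrate dihydrate: 13 mmol/L × 294.1 g/mol × 1.545 L ÷ 1000 = 5.91 g
potassium phosphate buffer: C1V1 = C2V2 → 6.51 mM × 1545 mL ÷ 1000 mM = 10.06 mL
IPTG: C1V1 = C2V2 → 0.686 mM × 1545 mL ÷ 130 mM = 8.15 mL

sodium bicarbonate 29.43 mL; casamino acids 49.21 mL; sodium citrate dihydrate 5.91 g; potassium phosphate buffer 10.06 mL; IPTG 8.15 mL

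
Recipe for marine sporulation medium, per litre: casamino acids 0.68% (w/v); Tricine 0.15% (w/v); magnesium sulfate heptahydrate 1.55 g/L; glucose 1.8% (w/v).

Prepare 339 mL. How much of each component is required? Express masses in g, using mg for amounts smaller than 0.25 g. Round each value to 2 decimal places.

Target volume = 339 mL = 0.339 L.
casamino acids: 0.68% w/v = 6.8 g/L → 6.8 × 0.339 L = 2.31 g
Tricine: 0.15 g per 100 mL × 339 mL ÷ 100 = 0.51 g
magnesium sulfate heptahydrate: 1.55 g/L × 0.339 L = 0.53 g
glucose: 1.8% w/v = 18 g/L → 18 × 0.339 L = 6.10 g

casamino acids 2.31 g; Tricine 0.51 g; magnesium sulfate heptahydrate 0.53 g; glucose 6.10 g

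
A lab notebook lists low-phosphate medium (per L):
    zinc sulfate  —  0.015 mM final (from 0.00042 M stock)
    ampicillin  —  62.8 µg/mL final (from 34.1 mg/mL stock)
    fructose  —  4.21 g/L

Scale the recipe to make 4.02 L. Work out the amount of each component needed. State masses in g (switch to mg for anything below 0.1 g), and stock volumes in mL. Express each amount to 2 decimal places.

zinc sulfate 143.57 mL; ampicillin 7.40 mL; fructose 16.92 g

Working volume: 4.02 L.
zinc sulfate: dilute stock: 0.015 mM × 4020 mL ÷ 0.42 mM = 143.57 mL
ampicillin: C1V1 = C2V2 → 62.8 µg/mL × 4020 mL ÷ 34100 µg/mL = 7.40 mL
fructose: 4.21 g/L × 4.02 L = 16.92 g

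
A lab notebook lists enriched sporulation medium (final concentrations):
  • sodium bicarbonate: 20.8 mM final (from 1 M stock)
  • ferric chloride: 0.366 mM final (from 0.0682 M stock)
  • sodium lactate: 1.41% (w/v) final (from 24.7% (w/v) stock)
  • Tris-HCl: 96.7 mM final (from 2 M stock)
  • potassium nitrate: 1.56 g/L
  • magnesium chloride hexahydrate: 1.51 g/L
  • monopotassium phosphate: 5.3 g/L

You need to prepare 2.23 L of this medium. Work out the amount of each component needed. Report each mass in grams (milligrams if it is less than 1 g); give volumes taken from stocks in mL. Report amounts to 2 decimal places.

Working volume: 2.23 L.
sodium bicarbonate: V = C2·V2/C1 = 20.8 mM × 2230 mL ÷ 1000 mM = 46.38 mL
ferric chloride: C1V1 = C2V2 → 0.366 mM × 2230 mL ÷ 68.2 mM = 11.97 mL
sodium lactate: dilute stock: 1.41% ÷ 24.7% × 2230 mL = 127.30 mL
Tris-HCl: V = C2·V2/C1 = 96.7 mM × 2230 mL ÷ 2000 mM = 107.82 mL
potassium nitrate: 1.56 g/L × 2.23 L = 3.48 g
magnesium chloride hexahydrate: 1.51 g/L × 2.23 L = 3.37 g
monopotassium phosphate: 5.3 g/L × 2.23 L = 11.82 g

sodium bicarbonate 46.38 mL; ferric chloride 11.97 mL; sodium lactate 127.30 mL; Tris-HCl 107.82 mL; potassium nitrate 3.48 g; magnesium chloride hexahydrate 3.37 g; monopotassium phosphate 11.82 g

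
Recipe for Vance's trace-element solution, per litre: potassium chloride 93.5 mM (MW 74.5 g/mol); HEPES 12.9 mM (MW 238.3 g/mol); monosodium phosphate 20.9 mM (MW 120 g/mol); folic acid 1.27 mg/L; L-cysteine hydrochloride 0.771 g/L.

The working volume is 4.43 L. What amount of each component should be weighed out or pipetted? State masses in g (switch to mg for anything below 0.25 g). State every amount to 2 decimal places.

Scale factor relative to 1 L: 4.43.
potassium chloride: 93.5 mmol/L × 74.5 g/mol × 4.43 L ÷ 1000 = 30.86 g
HEPES: 12.9 mmol/L × 238.3 g/mol × 4.43 L ÷ 1000 = 13.62 g
monosodium phosphate: 20.9 mmol/L × 120 g/mol × 4.43 L ÷ 1000 = 11.11 g
folic acid: 1.27 mg/L × 4.43 L = 5.63 mg
L-cysteine hydrochloride: 0.771 g/L × 4.43 L = 3.42 g

potassium chloride 30.86 g; HEPES 13.62 g; monosodium phosphate 11.11 g; folic acid 5.63 mg; L-cysteine hydrochloride 3.42 g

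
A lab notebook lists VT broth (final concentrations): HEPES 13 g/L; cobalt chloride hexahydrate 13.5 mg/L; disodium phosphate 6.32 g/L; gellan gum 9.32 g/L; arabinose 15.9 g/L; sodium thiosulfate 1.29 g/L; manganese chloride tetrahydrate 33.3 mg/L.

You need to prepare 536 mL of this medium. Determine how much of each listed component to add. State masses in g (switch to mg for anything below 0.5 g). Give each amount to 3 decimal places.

Target volume = 536 mL = 0.536 L.
HEPES: 13 g/L × 0.536 L = 6.968 g
cobalt chloride hexahydrate: 13.5 mg/L × 0.536 L = 7.236 mg
disodium phosphate: 6.32 g/L × 0.536 L = 3.388 g
gellan gum: 9.32 g/L × 0.536 L = 4.996 g
arabinose: 15.9 g/L × 0.536 L = 8.522 g
sodium thiosulfate: 1.29 g/L × 0.536 L = 0.691 g
manganese chloride tetrahydrate: 33.3 mg/L × 0.536 L = 17.849 mg

HEPES 6.968 g; cobalt chloride hexahydrate 7.236 mg; disodium phosphate 3.388 g; gellan gum 4.996 g; arabinose 8.522 g; sodium thiosulfate 0.691 g; manganese chloride tetrahydrate 17.849 mg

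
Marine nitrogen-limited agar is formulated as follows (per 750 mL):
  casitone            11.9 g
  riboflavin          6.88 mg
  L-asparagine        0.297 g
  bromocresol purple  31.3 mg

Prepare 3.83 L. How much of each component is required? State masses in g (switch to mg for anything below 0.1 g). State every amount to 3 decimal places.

Ratio of target to recipe volume: 3830 / 750 = 5.10667.
casitone: 11.9 g × (3830 mL / 750 mL) = 60.769 g
riboflavin: 6.88 mg × (3830 mL / 750 mL) = 35.134 mg
L-asparagine: 0.297 g × (3830 mL / 750 mL) = 1.517 g
bromocresol purple: 31.3 mg × (3830 mL / 750 mL) = 159.839 mg = 0.160 g

casitone 60.769 g; riboflavin 35.134 mg; L-asparagine 1.517 g; bromocresol purple 0.160 g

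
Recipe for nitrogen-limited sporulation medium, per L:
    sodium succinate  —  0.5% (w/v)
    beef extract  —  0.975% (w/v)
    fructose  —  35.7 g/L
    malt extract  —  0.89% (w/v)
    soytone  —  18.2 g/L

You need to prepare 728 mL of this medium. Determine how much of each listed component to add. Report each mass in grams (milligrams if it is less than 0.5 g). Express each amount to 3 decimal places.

Working volume: 728 mL = 0.728 L.
sodium succinate: 0.5% w/v = 5 g/L → 5 × 0.728 L = 3.640 g
beef extract: 0.975% w/v = 9.75 g/L → 9.75 × 0.728 L = 7.098 g
fructose: 35.7 g/L × 0.728 L = 25.990 g
malt extract: 0.89% w/v = 8.9 g/L → 8.9 × 0.728 L = 6.479 g
soytone: 18.2 g/L × 0.728 L = 13.250 g

sodium succinate 3.640 g; beef extract 7.098 g; fructose 25.990 g; malt extract 6.479 g; soytone 13.250 g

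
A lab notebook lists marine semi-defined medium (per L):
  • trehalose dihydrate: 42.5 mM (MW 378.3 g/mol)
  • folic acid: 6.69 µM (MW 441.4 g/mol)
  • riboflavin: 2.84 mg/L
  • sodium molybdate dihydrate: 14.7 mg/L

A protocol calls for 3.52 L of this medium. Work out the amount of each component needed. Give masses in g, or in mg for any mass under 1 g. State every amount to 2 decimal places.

trehalose dihydrate 56.59 g; folic acid 10.39 mg; riboflavin 10.00 mg; sodium molybdate dihydrate 51.74 mg

Scale factor relative to 1 L: 3.52.
trehalose dihydrate: 42.5 mmol/L × 378.3 g/mol × 3.52 L ÷ 1000 = 56.59 g
folic acid: 6.69 µmol/L × 441.4 g/mol × 3.52 L ÷ 1000 = 10.39 mg
riboflavin: 2.84 mg/L × 3.52 L = 10.00 mg
sodium molybdate dihydrate: 14.7 mg/L × 3.52 L = 51.74 mg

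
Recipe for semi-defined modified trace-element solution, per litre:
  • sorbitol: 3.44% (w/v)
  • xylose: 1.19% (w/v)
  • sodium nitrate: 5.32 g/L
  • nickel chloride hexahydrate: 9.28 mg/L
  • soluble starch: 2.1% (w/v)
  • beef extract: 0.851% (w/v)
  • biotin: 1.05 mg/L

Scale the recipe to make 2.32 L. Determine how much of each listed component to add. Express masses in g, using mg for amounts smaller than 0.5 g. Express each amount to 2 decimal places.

sorbitol 79.81 g; xylose 27.61 g; sodium nitrate 12.34 g; nickel chloride hexahydrate 21.53 mg; soluble starch 48.72 g; beef extract 19.74 g; biotin 2.44 mg

Working volume: 2.32 L.
sorbitol: 3.44% w/v = 34.4 g/L → 34.4 × 2.32 L = 79.81 g
xylose: 1.19 g per 100 mL × 2320 mL ÷ 100 = 27.61 g
sodium nitrate: 5.32 g/L × 2.32 L = 12.34 g
nickel chloride hexahydrate: 9.28 mg/L × 2.32 L = 21.53 mg
soluble starch: 2.1% w/v = 21 g/L → 21 × 2.32 L = 48.72 g
beef extract: 0.851% w/v = 8.51 g/L → 8.51 × 2.32 L = 19.74 g
biotin: 1.05 mg/L × 2.32 L = 2.44 mg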